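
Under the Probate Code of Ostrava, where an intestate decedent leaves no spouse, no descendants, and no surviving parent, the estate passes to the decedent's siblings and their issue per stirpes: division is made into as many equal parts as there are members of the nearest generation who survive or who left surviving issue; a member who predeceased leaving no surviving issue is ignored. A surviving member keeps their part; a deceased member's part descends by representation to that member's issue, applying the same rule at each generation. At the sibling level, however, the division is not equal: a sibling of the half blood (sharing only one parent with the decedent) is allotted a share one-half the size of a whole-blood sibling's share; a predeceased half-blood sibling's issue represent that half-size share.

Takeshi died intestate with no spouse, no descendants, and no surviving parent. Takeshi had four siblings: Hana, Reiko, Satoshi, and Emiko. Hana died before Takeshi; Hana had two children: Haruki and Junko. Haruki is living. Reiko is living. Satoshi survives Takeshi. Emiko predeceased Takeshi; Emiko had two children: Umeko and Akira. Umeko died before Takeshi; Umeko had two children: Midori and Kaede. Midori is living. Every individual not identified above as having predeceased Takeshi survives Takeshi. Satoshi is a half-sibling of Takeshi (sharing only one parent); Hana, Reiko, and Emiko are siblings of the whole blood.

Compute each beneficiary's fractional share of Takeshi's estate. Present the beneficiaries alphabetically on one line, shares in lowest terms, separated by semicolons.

Akira 1/7; Haruki 1/7; Junko 1/7; Kaede 1/14; Midori 1/14; Reiko 2/7; Satoshi 1/7

No spouse, descendants, or parent survives, so the estate passes to Takeshi's siblings per stirpes.
Half-blood siblings count for one-half the weight of whole-blood siblings at the initial division.
Dividing 1 in proportion to weights (total weight 7/2): Hana (weight 1) → 2/7; Reiko (weight 1) → 2/7; Satoshi (weight 1/2) → 1/7; Emiko (weight 1) → 2/7.
Hana predeceased; the 2/7 allotted to Hana's branch passes to Hana's issue by representation.
The 2/7 is divided into 2 equal shares of 1/7 among Haruki, Junko.
Haruki is living and takes 1/7.
Junko is living and takes 1/7.
Reiko is living and takes 2/7.
Satoshi is living and takes 1/7.
Emiko predeceased; the 2/7 allotted to Emiko's branch passes to Emiko's issue by representation.
The 2/7 is divided into 2 equal shares of 1/7 among Umeko, Akira.
Umeko predeceased; the 1/7 allotted to Umeko's branch passes to Umeko's issue by representation.
The 1/7 is divided into 2 equal shares of 1/14 among Midori, Kaede.
Midori is living and takes 1/14.
Kaede is living and takes 1/14.
Akira is living and takes 1/7.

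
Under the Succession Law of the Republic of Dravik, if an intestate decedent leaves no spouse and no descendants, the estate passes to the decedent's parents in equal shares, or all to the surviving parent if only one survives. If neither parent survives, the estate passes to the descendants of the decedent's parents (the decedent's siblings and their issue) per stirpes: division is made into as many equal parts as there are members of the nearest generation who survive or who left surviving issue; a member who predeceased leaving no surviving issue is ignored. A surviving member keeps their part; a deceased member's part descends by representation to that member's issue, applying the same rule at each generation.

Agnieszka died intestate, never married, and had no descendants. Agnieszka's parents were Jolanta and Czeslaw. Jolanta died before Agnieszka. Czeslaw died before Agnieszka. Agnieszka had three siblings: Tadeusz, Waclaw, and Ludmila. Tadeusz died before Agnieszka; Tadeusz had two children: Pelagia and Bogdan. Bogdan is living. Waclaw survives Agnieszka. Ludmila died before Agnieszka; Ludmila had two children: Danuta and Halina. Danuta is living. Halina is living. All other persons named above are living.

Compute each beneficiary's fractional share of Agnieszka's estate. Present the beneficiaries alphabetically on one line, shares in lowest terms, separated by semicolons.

Neither parent survives and there are no descendants, so the estate passes to Agnieszka's siblings and their issue per stirpes.
The estate is divided into 3 equal shares of 1/3 among Tadeusz, Waclaw, Ludmila.
Tadeusz predeceased; the 1/3 allotted to Tadeusz's branch passes to Tadeusz's issue by representation.
The 1/3 is divided into 2 equal shares of 1/6 among Pelagia, Bogdan.
Pelagia is living and takes 1/6.
Bogdan is living and takes 1/6.
Waclaw is living and takes 1/3.
Ludmila predeceased; the 1/3 allotted to Ludmila's branch passes to Ludmila's issue by representation.
The 1/3 is divided into 2 equal shares of 1/6 among Danuta, Halina.
Danuta is living and takes 1/6.
Halina is living and takes 1/6.

Bogdan 1/6; Danuta 1/6; Halina 1/6; Pelagia 1/6; Waclaw 1/3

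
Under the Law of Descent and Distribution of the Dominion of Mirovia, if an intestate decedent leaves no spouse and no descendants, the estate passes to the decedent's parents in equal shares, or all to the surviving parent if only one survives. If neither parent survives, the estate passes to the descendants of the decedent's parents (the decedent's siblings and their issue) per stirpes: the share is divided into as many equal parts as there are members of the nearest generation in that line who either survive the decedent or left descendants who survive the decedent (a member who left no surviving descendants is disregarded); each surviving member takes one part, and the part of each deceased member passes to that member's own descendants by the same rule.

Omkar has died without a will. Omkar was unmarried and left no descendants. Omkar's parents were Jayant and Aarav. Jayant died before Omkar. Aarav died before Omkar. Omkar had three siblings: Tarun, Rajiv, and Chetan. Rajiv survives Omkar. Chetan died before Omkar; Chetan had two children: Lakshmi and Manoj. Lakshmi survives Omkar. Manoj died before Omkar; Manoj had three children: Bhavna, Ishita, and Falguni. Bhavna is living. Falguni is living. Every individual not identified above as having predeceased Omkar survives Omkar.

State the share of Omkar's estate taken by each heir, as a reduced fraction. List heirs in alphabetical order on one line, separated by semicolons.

Neither parent survives and there are no descendants, so the estate passes to Omkar's siblings and their issue per stirpes.
The estate is divided into 3 equal shares of 1/3 among Tarun, Rajiv, Chetan.
Tarun is living and takes 1/3.
Rajiv is living and takes 1/3.
Chetan predeceased; the 1/3 allotted to Chetan's branch passes to Chetan's issue by representation.
The 1/3 is divided into 2 equal shares of 1/6 among Lakshmi, Manoj.
Lakshmi is living and takes 1/6.
Manoj predeceased; the 1/6 allotted to Manoj's branch passes to Manoj's issue by representation.
The 1/6 is divided into 3 equal shares of 1/18 among Bhavna, Ishita, Falguni.
Bhavna is living and takes 1/18.
Ishita is living and takes 1/18.
Falguni is living and takes 1/18.

Bhavna 1/18; Falguni 1/18; Ishita 1/18; Lakshmi 1/6; Rajiv 1/3; Tarun 1/3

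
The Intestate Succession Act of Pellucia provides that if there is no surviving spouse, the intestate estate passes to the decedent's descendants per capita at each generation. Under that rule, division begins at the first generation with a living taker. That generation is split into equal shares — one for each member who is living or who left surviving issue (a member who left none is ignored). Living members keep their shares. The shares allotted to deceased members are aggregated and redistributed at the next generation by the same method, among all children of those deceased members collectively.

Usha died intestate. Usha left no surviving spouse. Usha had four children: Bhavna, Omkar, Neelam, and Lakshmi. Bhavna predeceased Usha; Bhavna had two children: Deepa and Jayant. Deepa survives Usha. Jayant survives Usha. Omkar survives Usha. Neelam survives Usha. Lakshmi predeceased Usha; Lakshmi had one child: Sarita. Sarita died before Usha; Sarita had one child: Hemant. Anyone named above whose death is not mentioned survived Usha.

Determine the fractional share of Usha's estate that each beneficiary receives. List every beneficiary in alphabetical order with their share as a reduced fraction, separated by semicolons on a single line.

Deepa 1/6; Hemant 1/6; Jayant 1/6; Neelam 1/4; Omkar 1/4

There is no surviving spouse, so the entire estate passes to Usha's descendants per capita at each generation.
At generation 1 (Bhavna, Omkar, Neelam, Lakshmi) there are 4 shares of (1)/4 = 1/4 each.
Living: Omkar and Neelam — each takes 1/4.
Deceased: Bhavna and Lakshmi. Their combined 1/2 is pooled and carried to generation 2.
At generation 2 (Deepa, Jayant, Sarita) there are 3 shares of (1/2)/3 = 1/6 each.
Living: Deepa and Jayant — each takes 1/6.
Deceased: Sarita. That 1/6 share is carried to generation 3.
At generation 3 (Hemant) there are 1 shares of (1/6)/1 = 1/6 each.
Living: Hemant — each takes 1/6.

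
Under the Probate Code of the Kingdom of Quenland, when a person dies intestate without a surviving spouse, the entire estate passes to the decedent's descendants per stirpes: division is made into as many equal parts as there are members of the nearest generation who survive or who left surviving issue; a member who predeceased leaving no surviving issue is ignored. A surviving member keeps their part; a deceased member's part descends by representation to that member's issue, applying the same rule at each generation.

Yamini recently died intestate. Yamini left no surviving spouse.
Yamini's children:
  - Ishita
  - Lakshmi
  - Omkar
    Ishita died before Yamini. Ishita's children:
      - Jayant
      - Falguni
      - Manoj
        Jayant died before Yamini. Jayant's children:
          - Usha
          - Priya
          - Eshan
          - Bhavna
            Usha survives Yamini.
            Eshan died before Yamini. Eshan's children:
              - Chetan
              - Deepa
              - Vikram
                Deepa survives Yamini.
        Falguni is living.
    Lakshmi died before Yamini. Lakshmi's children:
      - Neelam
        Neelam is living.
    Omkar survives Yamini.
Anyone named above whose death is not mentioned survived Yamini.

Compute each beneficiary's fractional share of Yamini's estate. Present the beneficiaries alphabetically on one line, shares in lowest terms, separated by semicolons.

Bhavna 1/36; Chetan 1/108; Deepa 1/108; Falguni 1/9; Manoj 1/9; Neelam 1/3; Omkar 1/3; Priya 1/36; Usha 1/36; Vikram 1/108

There is no surviving spouse, so the entire estate passes to Yamini's descendants per stirpes.
The estate is divided into 3 equal shares of 1/3 among Ishita, Lakshmi, Omkar.
Ishita predeceased; the 1/3 allotted to Ishita's branch passes to Ishita's issue by representation.
The 1/3 is divided into 3 equal shares of 1/9 among Jayant, Falguni, Manoj.
Jayant predeceased; the 1/9 allotted to Jayant's branch passes to Jayant's issue by representation.
The 1/9 is divided into 4 equal shares of 1/36 among Usha, Priya, Eshan, Bhavna.
Usha is living and takes 1/36.
Priya is living and takes 1/36.
Eshan predeceased; the 1/36 allotted to Eshan's branch passes to Eshan's issue by representation.
The 1/36 is divided into 3 equal shares of 1/108 among Chetan, Deepa, Vikram.
Chetan is living and takes 1/108.
Deepa is living and takes 1/108.
Vikram is living and takes 1/108.
Bhavna is living and takes 1/36.
Falguni is living and takes 1/9.
Manoj is living and takes 1/9.
Lakshmi predeceased; the 1/3 allotted to Lakshmi's branch passes to Lakshmi's issue by representation.
Neelam is the sole taker at this level and receives the full 1/3.
Omkar is living and takes 1/3.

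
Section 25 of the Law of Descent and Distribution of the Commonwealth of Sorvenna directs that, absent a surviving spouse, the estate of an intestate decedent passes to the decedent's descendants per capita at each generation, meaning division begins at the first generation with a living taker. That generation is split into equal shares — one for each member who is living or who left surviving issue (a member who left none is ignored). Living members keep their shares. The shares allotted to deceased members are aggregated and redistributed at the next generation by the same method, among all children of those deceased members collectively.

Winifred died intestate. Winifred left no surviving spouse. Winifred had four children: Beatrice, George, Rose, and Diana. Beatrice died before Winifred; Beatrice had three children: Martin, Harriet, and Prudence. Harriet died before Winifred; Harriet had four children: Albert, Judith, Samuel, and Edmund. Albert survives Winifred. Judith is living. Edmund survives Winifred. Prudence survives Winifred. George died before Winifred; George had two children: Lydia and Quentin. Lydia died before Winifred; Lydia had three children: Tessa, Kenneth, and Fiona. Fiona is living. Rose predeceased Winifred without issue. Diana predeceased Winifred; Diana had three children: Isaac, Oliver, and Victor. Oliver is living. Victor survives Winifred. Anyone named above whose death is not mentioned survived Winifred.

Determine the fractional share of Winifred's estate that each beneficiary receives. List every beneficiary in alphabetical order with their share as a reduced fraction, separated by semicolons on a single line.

There is no surviving spouse, so the entire estate passes to Winifred's descendants per capita at each generation.
No one at generation 1 (Beatrice, George, Diana) is living; moving to the next generation.
At generation 2 (Martin, Harriet, Prudence, Lydia, Quentin, Isaac, Oliver, Victor) there are 8 shares of (1)/8 = 1/8 each.
Living: Martin, Prudence, Quentin, Isaac, Oliver, and Victor — each takes 1/8.
Deceased: Harriet and Lydia. Their combined 1/4 is pooled and carried to generation 3.
At generation 3 (Albert, Judith, Samuel, Edmund, Tessa, Kenneth, Fiona) there are 7 shares of (1/4)/7 = 1/28 each.
Living: Albert, Judith, Samuel, Edmund, Tessa, Kenneth, and Fiona — each takes 1/28.

Albert 1/28; Edmund 1/28; Fiona 1/28; Isaac 1/8; Judith 1/28; Kenneth 1/28; Martin 1/8; Oliver 1/8; Prudence 1/8; Quentin 1/8; Samuel 1/28; Tessa 1/28; Victor 1/8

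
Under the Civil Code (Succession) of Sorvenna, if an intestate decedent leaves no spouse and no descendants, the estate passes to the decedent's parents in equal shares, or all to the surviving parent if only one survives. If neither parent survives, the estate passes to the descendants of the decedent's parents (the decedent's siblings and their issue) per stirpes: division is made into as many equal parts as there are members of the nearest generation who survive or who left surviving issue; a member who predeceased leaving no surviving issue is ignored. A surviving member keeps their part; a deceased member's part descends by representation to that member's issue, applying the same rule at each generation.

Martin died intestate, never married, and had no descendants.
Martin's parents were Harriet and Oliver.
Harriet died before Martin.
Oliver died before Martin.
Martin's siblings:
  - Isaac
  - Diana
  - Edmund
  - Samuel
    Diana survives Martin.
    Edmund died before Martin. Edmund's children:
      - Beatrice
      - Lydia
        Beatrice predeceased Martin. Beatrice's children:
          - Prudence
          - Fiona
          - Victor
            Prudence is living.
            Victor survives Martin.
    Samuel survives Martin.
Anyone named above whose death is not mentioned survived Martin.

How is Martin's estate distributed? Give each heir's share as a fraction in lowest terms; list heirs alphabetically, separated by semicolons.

Neither parent survives and there are no descendants, so the estate passes to Martin's siblings and their issue per stirpes.
The estate is divided into 4 equal shares of 1/4 among Isaac, Diana, Edmund, Samuel.
Isaac is living and takes 1/4.
Diana is living and takes 1/4.
Edmund predeceased; the 1/4 allotted to Edmund's branch passes to Edmund's issue by representation.
The 1/4 is divided into 2 equal shares of 1/8 among Beatrice, Lydia.
Beatrice predeceased; the 1/8 allotted to Beatrice's branch passes to Beatrice's issue by representation.
The 1/8 is divided into 3 equal shares of 1/24 among Prudence, Fiona, Victor.
Prudence is living and takes 1/24.
Fiona is living and takes 1/24.
Victor is living and takes 1/24.
Lydia is living and takes 1/8.
Samuel is living and takes 1/4.

Diana 1/4; Fiona 1/24; Isaac 1/4; Lydia 1/8; Prudence 1/24; Samuel 1/4; Victor 1/24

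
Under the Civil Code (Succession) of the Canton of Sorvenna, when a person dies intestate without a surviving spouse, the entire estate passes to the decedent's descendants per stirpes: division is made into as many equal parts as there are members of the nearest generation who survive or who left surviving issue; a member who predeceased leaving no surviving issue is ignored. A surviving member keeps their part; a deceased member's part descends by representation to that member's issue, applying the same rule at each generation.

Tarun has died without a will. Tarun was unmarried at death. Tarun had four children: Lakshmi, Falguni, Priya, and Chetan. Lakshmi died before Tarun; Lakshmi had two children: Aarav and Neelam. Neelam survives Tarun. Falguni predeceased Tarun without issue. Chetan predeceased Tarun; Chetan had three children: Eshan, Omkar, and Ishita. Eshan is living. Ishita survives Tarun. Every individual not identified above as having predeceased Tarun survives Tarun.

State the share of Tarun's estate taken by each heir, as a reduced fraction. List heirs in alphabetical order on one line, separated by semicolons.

There is no surviving spouse, so the entire estate passes to Tarun's descendants per stirpes.
Falguni left no surviving issue, so that branch lapses and is disregarded.
The estate is divided into 3 equal shares of 1/3 among Lakshmi, Priya, Chetan.
Lakshmi predeceased; the 1/3 allotted to Lakshmi's branch passes to Lakshmi's issue by representation.
The 1/3 is divided into 2 equal shares of 1/6 among Aarav, Neelam.
Aarav is living and takes 1/6.
Neelam is living and takes 1/6.
Priya is living and takes 1/3.
Chetan predeceased; the 1/3 allotted to Chetan's branch passes to Chetan's issue by representation.
The 1/3 is divided into 3 equal shares of 1/9 among Eshan, Omkar, Ishita.
Eshan is living and takes 1/9.
Omkar is living and takes 1/9.
Ishita is living and takes 1/9.

Aarav 1/6; Eshan 1/9; Ishita 1/9; Neelam 1/6; Omkar 1/9; Priya 1/3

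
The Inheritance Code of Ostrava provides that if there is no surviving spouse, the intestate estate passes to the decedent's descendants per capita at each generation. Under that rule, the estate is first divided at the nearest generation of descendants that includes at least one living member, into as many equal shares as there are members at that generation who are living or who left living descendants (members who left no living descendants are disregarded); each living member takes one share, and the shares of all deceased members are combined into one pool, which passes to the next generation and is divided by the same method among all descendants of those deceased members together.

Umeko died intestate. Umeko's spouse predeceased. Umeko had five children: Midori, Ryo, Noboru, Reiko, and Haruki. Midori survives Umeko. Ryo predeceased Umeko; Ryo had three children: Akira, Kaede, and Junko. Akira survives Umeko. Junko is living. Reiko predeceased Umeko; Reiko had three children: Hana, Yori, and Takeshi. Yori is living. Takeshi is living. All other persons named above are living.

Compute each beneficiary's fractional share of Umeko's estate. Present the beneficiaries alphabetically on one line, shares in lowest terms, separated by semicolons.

Akira 1/15; Hana 1/15; Haruki 1/5; Junko 1/15; Kaede 1/15; Midori 1/5; Noboru 1/5; Takeshi 1/15; Yori 1/15

There is no surviving spouse, so the entire estate passes to Umeko's descendants per capita at each generation.
At generation 1 (Midori, Ryo, Noboru, Reiko, Haruki) there are 5 shares of (1)/5 = 1/5 each.
Living: Midori, Noboru, and Haruki — each takes 1/5.
Deceased: Ryo and Reiko. Their combined 2/5 is pooled and carried to generation 2.
At generation 2 (Akira, Kaede, Junko, Hana, Yori, Takeshi) there are 6 shares of (2/5)/6 = 1/15 each.
Living: Akira, Kaede, Junko, Hana, Yori, and Takeshi — each takes 1/15.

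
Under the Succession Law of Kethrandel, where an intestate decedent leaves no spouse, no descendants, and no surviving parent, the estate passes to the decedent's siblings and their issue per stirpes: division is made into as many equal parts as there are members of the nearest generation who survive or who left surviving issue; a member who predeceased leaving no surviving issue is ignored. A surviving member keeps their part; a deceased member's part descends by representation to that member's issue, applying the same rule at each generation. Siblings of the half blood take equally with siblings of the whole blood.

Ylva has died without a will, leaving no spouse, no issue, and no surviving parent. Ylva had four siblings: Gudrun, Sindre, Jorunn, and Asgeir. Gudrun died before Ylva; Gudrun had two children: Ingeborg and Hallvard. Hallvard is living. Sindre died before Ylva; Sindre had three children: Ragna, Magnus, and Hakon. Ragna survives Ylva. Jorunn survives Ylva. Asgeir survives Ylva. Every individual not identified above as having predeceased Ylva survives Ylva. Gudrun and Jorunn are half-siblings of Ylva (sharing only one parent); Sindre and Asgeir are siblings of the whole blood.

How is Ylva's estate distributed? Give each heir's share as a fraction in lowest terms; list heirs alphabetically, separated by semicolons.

No spouse, descendants, or parent survives, so the estate passes to Ylva's siblings per stirpes.
Half-blood and whole-blood siblings take equally under the stated rule.
The estate is divided into 4 equal shares of 1/4 among Gudrun, Sindre, Jorunn, Asgeir.
Gudrun predeceased; the 1/4 allotted to Gudrun's branch passes to Gudrun's issue by representation.
The 1/4 is divided into 2 equal shares of 1/8 among Ingeborg, Hallvard.
Ingeborg is living and takes 1/8.
Hallvard is living and takes 1/8.
Sindre predeceased; the 1/4 allotted to Sindre's branch passes to Sindre's issue by representation.
The 1/4 is divided into 3 equal shares of 1/12 among Ragna, Magnus, Hakon.
Ragna is living and takes 1/12.
Magnus is living and takes 1/12.
Hakon is living and takes 1/12.
Jorunn is living and takes 1/4.
Asgeir is living and takes 1/4.

Asgeir 1/4; Hakon 1/12; Hallvard 1/8; Ingeborg 1/8; Jorunn 1/4; Magnus 1/12; Ragna 1/12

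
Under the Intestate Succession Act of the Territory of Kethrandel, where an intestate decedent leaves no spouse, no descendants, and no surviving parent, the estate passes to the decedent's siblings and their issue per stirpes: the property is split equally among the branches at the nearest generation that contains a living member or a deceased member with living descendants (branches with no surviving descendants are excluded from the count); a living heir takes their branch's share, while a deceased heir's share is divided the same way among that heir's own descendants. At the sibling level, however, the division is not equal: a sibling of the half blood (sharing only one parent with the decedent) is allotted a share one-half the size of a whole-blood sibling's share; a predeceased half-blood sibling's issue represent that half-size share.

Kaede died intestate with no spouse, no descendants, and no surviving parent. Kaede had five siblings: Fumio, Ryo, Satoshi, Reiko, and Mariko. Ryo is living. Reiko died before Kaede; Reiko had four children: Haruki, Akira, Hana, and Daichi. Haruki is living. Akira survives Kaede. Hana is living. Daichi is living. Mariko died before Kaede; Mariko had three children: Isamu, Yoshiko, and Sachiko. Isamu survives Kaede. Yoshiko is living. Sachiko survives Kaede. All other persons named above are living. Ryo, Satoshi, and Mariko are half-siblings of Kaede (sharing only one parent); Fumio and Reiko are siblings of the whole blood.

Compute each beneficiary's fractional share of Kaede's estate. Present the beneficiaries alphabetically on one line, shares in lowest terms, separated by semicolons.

No spouse, descendants, or parent survives, so the estate passes to Kaede's siblings per stirpes.
Half-blood siblings count for one-half the weight of whole-blood siblings at the initial division.
Dividing 1 in proportion to weights (total weight 7/2): Fumio (weight 1) → 2/7; Ryo (weight 1/2) → 1/7; Satoshi (weight 1/2) → 1/7; Reiko (weight 1) → 2/7; Mariko (weight 1/2) → 1/7.
Fumio is living and takes 2/7.
Ryo is living and takes 1/7.
Satoshi is living and takes 1/7.
Reiko predeceased; the 2/7 allotted to Reiko's branch passes to Reiko's issue by representation.
The 2/7 is divided into 4 equal shares of 1/14 among Haruki, Akira, Hana, Daichi.
Haruki is living and takes 1/14.
Akira is living and takes 1/14.
Hana is living and takes 1/14.
Daichi is living and takes 1/14.
Mariko predeceased; the 1/7 allotted to Mariko's branch passes to Mariko's issue by representation.
The 1/7 is divided into 3 equal shares of 1/21 among Isamu, Yoshiko, Sachiko.
Isamu is living and takes 1/21.
Yoshiko is living and takes 1/21.
Sachiko is living and takes 1/21.

Akira 1/14; Daichi 1/14; Fumio 2/7; Hana 1/14; Haruki 1/14; Isamu 1/21; Ryo 1/7; Sachiko 1/21; Satoshi 1/7; Yoshiko 1/21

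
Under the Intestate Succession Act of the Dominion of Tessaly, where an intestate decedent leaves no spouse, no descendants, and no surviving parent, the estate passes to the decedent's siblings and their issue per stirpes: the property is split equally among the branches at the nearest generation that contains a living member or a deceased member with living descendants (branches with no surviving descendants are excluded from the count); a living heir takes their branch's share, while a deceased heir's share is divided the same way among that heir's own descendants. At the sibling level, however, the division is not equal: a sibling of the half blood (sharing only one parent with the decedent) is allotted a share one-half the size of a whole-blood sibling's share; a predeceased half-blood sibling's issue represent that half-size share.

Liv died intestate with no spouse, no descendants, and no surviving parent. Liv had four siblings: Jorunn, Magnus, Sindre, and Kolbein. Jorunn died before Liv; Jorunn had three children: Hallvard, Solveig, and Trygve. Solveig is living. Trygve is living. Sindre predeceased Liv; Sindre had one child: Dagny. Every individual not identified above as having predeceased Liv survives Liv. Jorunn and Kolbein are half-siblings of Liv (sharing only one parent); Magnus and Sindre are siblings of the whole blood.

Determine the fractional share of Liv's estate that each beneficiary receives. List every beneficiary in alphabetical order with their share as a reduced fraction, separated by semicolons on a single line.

Dagny 1/3; Hallvard 1/18; Kolbein 1/6; Magnus 1/3; Solveig 1/18; Trygve 1/18

No spouse, descendants, or parent survives, so the estate passes to Liv's siblings per stirpes.
Half-blood siblings count for one-half the weight of whole-blood siblings at the initial division.
Dividing 1 in proportion to weights (total weight 3): Jorunn (weight 1/2) → 1/6; Magnus (weight 1) → 1/3; Sindre (weight 1) → 1/3; Kolbein (weight 1/2) → 1/6.
Jorunn predeceased; the 1/6 allotted to Jorunn's branch passes to Jorunn's issue by representation.
The 1/6 is divided into 3 equal shares of 1/18 among Hallvard, Solveig, Trygve.
Hallvard is living and takes 1/18.
Solveig is living and takes 1/18.
Trygve is living and takes 1/18.
Magnus is living and takes 1/3.
Sindre predeceased; the 1/3 allotted to Sindre's branch passes to Sindre's issue by representation.
Dagny is the sole taker at this level and receives the full 1/3.
Kolbein is living and takes 1/6.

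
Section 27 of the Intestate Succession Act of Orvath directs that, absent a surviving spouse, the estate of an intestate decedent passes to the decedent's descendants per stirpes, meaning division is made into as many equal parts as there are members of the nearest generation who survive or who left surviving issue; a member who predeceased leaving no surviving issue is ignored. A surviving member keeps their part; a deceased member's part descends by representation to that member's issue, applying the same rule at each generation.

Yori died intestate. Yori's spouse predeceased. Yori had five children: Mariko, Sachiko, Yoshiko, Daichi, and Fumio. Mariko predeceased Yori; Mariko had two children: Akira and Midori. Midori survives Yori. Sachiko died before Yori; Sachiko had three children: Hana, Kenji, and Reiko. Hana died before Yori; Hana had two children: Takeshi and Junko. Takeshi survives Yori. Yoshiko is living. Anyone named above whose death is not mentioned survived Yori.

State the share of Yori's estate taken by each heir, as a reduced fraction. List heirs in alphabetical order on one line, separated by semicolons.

There is no surviving spouse, so the entire estate passes to Yori's descendants per stirpes.
The estate is divided into 5 equal shares of 1/5 among Mariko, Sachiko, Yoshiko, Daichi, Fumio.
Mariko predeceased; the 1/5 allotted to Mariko's branch passes to Mariko's issue by representation.
The 1/5 is divided into 2 equal shares of 1/10 among Akira, Midori.
Akira is living and takes 1/10.
Midori is living and takes 1/10.
Sachiko predeceased; the 1/5 allotted to Sachiko's branch passes to Sachiko's issue by representation.
The 1/5 is divided into 3 equal shares of 1/15 among Hana, Kenji, Reiko.
Hana predeceased; the 1/15 allotted to Hana's branch passes to Hana's issue by representation.
The 1/15 is divided into 2 equal shares of 1/30 among Takeshi, Junko.
Takeshi is living and takes 1/30.
Junko is living and takes 1/30.
Kenji is living and takes 1/15.
Reiko is living and takes 1/15.
Yoshiko is living and takes 1/5.
Daichi is living and takes 1/5.
Fumio is living and takes 1/5.

Akira 1/10; Daichi 1/5; Fumio 1/5; Junko 1/30; Kenji 1/15; Midori 1/10; Reiko 1/15; Takeshi 1/30; Yoshiko 1/5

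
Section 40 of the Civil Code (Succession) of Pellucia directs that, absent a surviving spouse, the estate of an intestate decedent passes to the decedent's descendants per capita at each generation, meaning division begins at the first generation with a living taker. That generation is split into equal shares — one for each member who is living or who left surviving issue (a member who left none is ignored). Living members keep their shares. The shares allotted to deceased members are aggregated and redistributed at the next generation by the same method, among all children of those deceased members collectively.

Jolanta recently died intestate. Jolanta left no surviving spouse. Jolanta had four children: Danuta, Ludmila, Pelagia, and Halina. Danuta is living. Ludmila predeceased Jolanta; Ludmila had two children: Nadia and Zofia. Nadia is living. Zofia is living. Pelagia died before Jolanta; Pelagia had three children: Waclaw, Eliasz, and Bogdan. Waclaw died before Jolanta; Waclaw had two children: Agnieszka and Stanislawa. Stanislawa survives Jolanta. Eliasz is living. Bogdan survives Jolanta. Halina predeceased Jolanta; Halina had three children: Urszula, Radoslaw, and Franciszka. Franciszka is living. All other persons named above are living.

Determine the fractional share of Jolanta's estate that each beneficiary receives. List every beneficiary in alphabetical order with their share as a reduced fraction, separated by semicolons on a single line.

There is no surviving spouse, so the entire estate passes to Jolanta's descendants per capita at each generation.
At generation 1 (Danuta, Ludmila, Pelagia, Halina) there are 4 shares of (1)/4 = 1/4 each.
Living: Danuta — each takes 1/4.
Deceased: Ludmila, Pelagia, and Halina. Their combined 3/4 is pooled and carried to generation 2.
At generation 2 (Nadia, Zofia, Waclaw, Eliasz, Bogdan, Urszula, Radoslaw, Franciszka) there are 8 shares of (3/4)/8 = 3/32 each.
Living: Nadia, Zofia, Eliasz, Bogdan, Urszula, Radoslaw, and Franciszka — each takes 3/32.
Deceased: Waclaw. That 3/32 share is carried to generation 3.
At generation 3 (Agnieszka, Stanislawa) there are 2 shares of (3/32)/2 = 3/64 each.
Living: Agnieszka and Stanislawa — each takes 3/64.

Agnieszka 3/64; Bogdan 3/32; Danuta 1/4; Eliasz 3/32; Franciszka 3/32; Nadia 3/32; Radoslaw 3/32; Stanislawa 3/64; Urszula 3/32; Zofia 3/32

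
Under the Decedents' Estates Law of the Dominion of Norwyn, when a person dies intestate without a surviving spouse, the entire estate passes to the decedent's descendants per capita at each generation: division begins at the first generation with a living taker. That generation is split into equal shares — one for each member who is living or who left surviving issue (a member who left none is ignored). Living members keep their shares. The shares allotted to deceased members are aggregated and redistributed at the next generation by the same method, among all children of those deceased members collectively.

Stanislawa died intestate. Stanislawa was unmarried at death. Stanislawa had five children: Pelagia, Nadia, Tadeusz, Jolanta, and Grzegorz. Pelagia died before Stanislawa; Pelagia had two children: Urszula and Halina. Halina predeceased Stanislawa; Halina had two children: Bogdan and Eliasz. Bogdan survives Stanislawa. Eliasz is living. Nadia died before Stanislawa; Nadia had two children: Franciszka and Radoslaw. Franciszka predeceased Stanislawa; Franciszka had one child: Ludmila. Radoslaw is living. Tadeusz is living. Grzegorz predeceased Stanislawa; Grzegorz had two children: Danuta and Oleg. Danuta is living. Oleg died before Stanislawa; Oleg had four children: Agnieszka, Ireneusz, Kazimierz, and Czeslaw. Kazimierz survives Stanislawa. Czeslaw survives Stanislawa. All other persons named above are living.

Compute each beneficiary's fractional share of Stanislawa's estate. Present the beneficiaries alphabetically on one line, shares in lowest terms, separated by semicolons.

Agnieszka 3/70; Bogdan 3/70; Czeslaw 3/70; Danuta 1/10; Eliasz 3/70; Ireneusz 3/70; Jolanta 1/5; Kazimierz 3/70; Ludmila 3/70; Radoslaw 1/10; Tadeusz 1/5; Urszula 1/10

There is no surviving spouse, so the entire estate passes to Stanislawa's descendants per capita at each generation.
At generation 1 (Pelagia, Nadia, Tadeusz, Jolanta, Grzegorz) there are 5 shares of (1)/5 = 1/5 each.
Living: Tadeusz and Jolanta — each takes 1/5.
Deceased: Pelagia, Nadia, and Grzegorz. Their combined 3/5 is pooled and carried to generation 2.
At generation 2 (Urszula, Halina, Franciszka, Radoslaw, Danuta, Oleg) there are 6 shares of (3/5)/6 = 1/10 each.
Living: Urszula, Radoslaw, and Danuta — each takes 1/10.
Deceased: Halina, Franciszka, and Oleg. Their combined 3/10 is pooled and carried to generation 3.
At generation 3 (Bogdan, Eliasz, Ludmila, Agnieszka, Ireneusz, Kazimierz, Czeslaw) there are 7 shares of (3/10)/7 = 3/70 each.
Living: Bogdan, Eliasz, Ludmila, Agnieszka, Ireneusz, Kazimierz, and Czeslaw — each takes 3/70.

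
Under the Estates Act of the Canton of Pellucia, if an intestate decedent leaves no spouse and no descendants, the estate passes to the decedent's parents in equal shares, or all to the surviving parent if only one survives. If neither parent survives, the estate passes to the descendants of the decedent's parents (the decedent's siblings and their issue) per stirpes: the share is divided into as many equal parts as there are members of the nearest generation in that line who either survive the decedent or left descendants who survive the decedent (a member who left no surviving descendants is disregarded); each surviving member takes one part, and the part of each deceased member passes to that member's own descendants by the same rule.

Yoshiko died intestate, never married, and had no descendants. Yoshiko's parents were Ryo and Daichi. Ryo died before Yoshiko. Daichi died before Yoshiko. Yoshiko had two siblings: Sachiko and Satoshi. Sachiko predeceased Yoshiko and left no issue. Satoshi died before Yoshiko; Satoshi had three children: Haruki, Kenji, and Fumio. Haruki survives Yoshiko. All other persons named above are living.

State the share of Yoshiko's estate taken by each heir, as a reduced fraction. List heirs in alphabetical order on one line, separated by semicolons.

Neither parent survives and there are no descendants, so the estate passes to Yoshiko's siblings and their issue per stirpes.
Sachiko left no surviving issue, so that branch lapses and is disregarded.
Satoshi's line is the sole branch at this level, so the full 1 passes to Satoshi's issue by representation.
The estate is divided into 3 equal shares of 1/3 among Haruki, Kenji, Fumio.
Haruki is living and takes 1/3.
Kenji is living and takes 1/3.
Fumio is living and takes 1/3.

Fumio 1/3; Haruki 1/3; Kenji 1/3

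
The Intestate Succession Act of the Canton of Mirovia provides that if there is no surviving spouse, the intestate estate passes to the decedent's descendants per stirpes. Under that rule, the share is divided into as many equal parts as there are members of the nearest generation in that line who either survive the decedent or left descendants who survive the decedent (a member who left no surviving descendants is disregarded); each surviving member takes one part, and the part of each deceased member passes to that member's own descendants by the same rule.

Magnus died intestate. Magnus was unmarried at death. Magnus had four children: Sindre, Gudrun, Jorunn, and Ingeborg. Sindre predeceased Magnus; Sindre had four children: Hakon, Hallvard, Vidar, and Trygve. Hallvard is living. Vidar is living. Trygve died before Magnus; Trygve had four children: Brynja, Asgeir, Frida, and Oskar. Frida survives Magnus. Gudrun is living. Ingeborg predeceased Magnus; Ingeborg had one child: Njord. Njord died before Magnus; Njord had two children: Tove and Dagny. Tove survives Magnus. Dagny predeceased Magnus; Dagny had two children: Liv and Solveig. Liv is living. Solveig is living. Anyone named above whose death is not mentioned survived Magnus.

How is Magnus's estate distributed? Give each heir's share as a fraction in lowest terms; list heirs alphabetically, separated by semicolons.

There is no surviving spouse, so the entire estate passes to Magnus's descendants per stirpes.
The estate is divided into 4 equal shares of 1/4 among Sindre, Gudrun, Jorunn, Ingeborg.
Sindre predeceased; the 1/4 allotted to Sindre's branch passes to Sindre's issue by representation.
The 1/4 is divided into 4 equal shares of 1/16 among Hakon, Hallvard, Vidar, Trygve.
Hakon is living and takes 1/16.
Hallvard is living and takes 1/16.
Vidar is living and takes 1/16.
Trygve predeceased; the 1/16 allotted to Trygve's branch passes to Trygve's issue by representation.
The 1/16 is divided into 4 equal shares of 1/64 among Brynja, Asgeir, Frida, Oskar.
Brynja is living and takes 1/64.
Asgeir is living and takes 1/64.
Frida is living and takes 1/64.
Oskar is living and takes 1/64.
Gudrun is living and takes 1/4.
Jorunn is living and takes 1/4.
Ingeborg predeceased; the 1/4 allotted to Ingeborg's branch passes to Ingeborg's issue by representation.
Njord's line is the sole branch at this level, so the full 1/4 passes to Njord's issue by representation.
The 1/4 is divided into 2 equal shares of 1/8 among Tove, Dagny.
Tove is living and takes 1/8.
Dagny predeceased; the 1/8 allotted to Dagny's branch passes to Dagny's issue by representation.
The 1/8 is divided into 2 equal shares of 1/16 among Liv, Solveig.
Liv is living and takes 1/16.
Solveig is living and takes 1/16.

Asgeir 1/64; Brynja 1/64; Frida 1/64; Gudrun 1/4; Hakon 1/16; Hallvard 1/16; Jorunn 1/4; Liv 1/16; Oskar 1/64; Solveig 1/16; Tove 1/8; Vidar 1/16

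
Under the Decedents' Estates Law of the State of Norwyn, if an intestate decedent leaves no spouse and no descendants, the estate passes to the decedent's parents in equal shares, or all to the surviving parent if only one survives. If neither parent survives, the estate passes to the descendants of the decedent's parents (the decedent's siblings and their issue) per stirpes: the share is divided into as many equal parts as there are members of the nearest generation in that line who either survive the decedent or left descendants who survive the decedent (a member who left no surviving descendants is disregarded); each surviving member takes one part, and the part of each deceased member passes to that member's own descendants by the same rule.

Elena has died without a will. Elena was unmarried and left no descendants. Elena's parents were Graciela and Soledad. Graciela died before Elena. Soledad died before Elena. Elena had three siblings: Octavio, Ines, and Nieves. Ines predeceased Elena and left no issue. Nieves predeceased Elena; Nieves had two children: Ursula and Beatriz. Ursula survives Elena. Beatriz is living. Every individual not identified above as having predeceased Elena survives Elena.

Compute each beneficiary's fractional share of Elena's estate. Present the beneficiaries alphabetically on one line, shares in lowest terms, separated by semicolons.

Neither parent survives and there are no descendants, so the estate passes to Elena's siblings and their issue per stirpes.
Ines left no surviving issue, so that branch lapses and is disregarded.
The estate is divided into 2 equal shares of 1/2 among Octavio, Nieves.
Octavio is living and takes 1/2.
Nieves predeceased; the 1/2 allotted to Nieves's branch passes to Nieves's issue by representation.
The 1/2 is divided into 2 equal shares of 1/4 among Ursula, Beatriz.
Ursula is living and takes 1/4.
Beatriz is living and takes 1/4.

Beatriz 1/4; Octavio 1/2; Ursula 1/4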